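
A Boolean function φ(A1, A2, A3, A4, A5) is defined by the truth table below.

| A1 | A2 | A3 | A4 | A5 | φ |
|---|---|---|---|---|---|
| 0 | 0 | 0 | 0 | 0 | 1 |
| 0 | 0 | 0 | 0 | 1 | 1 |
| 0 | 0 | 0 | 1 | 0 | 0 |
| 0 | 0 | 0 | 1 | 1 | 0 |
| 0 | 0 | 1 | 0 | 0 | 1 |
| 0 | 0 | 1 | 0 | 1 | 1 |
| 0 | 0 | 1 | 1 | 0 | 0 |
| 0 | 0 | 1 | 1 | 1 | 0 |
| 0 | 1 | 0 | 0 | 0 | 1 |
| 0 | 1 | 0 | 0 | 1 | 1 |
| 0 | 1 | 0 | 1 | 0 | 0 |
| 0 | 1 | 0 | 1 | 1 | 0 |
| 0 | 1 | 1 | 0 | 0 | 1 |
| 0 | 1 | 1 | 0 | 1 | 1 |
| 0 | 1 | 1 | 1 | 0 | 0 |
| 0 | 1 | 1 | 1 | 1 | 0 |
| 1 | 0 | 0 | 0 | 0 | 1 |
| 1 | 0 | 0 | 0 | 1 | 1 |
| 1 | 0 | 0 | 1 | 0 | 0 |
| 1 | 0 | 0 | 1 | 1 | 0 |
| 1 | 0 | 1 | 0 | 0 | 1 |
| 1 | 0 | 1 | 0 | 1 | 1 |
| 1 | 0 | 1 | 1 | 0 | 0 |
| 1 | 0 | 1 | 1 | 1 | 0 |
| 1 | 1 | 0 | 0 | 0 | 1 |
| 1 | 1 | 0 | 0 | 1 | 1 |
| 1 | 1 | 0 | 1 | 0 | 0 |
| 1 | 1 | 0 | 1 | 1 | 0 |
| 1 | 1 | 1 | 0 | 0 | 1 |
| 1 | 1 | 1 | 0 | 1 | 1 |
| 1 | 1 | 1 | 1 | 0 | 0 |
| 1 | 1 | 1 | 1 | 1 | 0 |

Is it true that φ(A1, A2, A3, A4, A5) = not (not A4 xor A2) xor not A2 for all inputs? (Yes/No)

Yes

Check the formula against φ row by row:
  A1=0, A2=0, A3=0, A4=0, A5=0: formula gives 1, φ = 1 ✓
  A1=0, A2=0, A3=0, A4=0, A5=1: formula gives 1, φ = 1 ✓
  A1=0, A2=0, A3=0, A4=1, A5=0: formula gives 0, φ = 0 ✓
  A1=0, A2=0, A3=0, A4=1, A5=1: formula gives 0, φ = 0 ✓
  … (the remaining 28 rows also agree.)
All 32 rows match — the expression computes φ exactly.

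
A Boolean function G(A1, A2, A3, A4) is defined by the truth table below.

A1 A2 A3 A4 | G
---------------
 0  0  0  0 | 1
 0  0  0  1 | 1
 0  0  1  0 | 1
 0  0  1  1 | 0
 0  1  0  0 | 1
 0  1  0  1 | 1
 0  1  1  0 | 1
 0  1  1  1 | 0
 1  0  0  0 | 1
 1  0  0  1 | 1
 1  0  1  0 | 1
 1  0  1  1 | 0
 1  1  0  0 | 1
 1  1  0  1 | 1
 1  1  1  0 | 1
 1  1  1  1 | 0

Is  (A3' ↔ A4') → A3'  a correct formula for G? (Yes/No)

Check the formula against G row by row:
  A1=0, A2=0, A3=0, A4=0: formula gives 1, G = 1 ✓
  A1=0, A2=0, A3=0, A4=1: formula gives 1, G = 1 ✓
  A1=0, A2=0, A3=1, A4=0: formula gives 1, G = 1 ✓
  A1=0, A2=0, A3=1, A4=1: formula gives 0, G = 0 ✓
  … (the remaining 12 rows also agree.)
Every row agrees, so the formula is equivalent.

Yes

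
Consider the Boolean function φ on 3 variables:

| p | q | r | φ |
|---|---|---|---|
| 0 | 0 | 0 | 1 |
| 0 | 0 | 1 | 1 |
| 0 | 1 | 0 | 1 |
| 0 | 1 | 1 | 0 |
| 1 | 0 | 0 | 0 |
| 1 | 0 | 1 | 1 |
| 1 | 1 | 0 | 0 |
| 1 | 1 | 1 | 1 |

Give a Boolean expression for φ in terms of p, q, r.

There are just 3 zero rows: (0,1,1), (1,0,0), (1,1,0). Their minterms are ¬p·q·r, p·¬q·¬r, p·q·¬r; the OR of those covers precisely the 0-outputs, and negating it yields φ.

φ(p, q, r) = ~((((~p & q) & r) | ((p & ~q) & ~r)) | ((p & q) & ~r))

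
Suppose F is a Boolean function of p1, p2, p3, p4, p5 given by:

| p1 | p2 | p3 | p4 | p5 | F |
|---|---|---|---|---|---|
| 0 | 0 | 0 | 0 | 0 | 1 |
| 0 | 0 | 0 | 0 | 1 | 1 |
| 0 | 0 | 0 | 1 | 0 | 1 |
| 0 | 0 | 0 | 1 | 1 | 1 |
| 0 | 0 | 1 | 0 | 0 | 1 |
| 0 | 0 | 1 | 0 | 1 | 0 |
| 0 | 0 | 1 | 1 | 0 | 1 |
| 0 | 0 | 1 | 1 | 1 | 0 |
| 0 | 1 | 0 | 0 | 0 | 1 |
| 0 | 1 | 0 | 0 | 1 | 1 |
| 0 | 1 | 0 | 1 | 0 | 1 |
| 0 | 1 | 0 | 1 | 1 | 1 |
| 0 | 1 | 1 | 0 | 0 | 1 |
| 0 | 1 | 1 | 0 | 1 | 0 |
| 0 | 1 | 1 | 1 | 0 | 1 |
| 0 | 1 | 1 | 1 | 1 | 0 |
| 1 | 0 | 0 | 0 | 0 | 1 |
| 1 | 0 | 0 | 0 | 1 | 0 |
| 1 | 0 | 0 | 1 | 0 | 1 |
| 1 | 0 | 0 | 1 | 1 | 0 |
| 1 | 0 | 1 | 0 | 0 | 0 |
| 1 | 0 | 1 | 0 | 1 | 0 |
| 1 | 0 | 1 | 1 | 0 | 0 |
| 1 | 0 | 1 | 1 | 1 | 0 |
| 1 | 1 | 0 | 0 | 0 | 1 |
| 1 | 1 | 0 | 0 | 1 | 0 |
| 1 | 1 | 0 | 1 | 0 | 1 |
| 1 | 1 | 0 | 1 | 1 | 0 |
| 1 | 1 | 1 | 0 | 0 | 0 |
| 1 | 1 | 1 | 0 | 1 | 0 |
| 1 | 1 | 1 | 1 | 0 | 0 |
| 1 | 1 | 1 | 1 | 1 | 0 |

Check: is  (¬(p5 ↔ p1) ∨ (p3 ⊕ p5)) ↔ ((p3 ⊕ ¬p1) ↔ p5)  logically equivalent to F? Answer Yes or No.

Test each input against both F and the formula:
  p1=0, p2=0, p3=0, p4=0, p5=0: formula gives 1, F = 1 ✓
  p1=0, p2=0, p3=0, p4=0, p5=1: formula gives 1, F = 1 ✓
  p1=0, p2=0, p3=0, p4=1, p5=0: formula gives 1, F = 1 ✓
  p1=0, p2=0, p3=0, p4=1, p5=1: formula gives 1, F = 1 ✓
  … (the remaining 28 rows also agree.)
Every row agrees, so the formula is equivalent.

Yes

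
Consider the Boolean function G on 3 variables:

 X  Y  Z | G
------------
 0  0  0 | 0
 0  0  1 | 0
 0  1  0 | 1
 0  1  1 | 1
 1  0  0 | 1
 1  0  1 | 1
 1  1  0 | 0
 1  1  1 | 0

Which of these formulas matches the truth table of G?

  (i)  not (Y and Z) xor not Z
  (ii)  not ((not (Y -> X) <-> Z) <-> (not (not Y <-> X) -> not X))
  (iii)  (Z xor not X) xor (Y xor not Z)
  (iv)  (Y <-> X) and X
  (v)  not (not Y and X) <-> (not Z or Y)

(i): at (0,0,1) it gives 1, but G = 0 — eliminated.
(ii): at (0,0,1) it gives 1, but G = 0 — eliminated.
(iv): at (0,1,0) it gives 0, but G = 1 — eliminated.
(v): at (0,0,0) it gives 1, but G = 0 — eliminated.
(iii) is the remaining candidate, and it agrees with G on all 8 inputs.

iii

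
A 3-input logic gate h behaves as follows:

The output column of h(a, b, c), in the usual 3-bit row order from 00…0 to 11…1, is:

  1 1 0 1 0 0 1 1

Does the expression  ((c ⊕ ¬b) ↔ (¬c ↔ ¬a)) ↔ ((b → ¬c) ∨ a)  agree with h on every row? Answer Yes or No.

Yes

Check the formula against h row by row:
  a=0, b=0, c=0: formula gives 1, h = 1 ✓
  a=0, b=0, c=1: formula gives 1, h = 1 ✓
  a=0, b=1, c=0: formula gives 0, h = 0 ✓
  a=0, b=1, c=1: formula gives 1, h = 1 ✓
  a=1, b=0, c=0: formula gives 0, h = 0 ✓
  …and likewise for the remaining 3 rows.
Every row agrees, so the formula is equivalent.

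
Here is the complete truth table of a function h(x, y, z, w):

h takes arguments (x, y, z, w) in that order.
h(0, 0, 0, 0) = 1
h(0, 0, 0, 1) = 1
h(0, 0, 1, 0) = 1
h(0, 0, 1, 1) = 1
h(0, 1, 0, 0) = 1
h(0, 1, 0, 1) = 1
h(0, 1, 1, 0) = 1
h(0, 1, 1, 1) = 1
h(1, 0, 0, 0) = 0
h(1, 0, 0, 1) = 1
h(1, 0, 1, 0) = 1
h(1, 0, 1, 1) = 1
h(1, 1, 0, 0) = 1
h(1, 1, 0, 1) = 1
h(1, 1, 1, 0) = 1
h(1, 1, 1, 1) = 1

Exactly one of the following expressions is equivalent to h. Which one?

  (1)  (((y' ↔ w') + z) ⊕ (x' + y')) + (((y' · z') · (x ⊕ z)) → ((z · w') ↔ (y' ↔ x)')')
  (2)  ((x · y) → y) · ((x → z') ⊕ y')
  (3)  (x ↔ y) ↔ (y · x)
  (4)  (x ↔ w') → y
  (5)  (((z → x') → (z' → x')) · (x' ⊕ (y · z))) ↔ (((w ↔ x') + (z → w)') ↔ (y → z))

1

(2): at (0,0,0,0) it gives 0, but h = 1 — eliminated.
(3): at (0,0,0,0) it gives 0, but h = 1 — eliminated.
(4): at (0,0,0,1) it gives 0, but h = 1 — eliminated.
(5): at (0,0,0,0) it gives 0, but h = 1 — eliminated.
Only (1) survives; checking it on all 16 rows confirms it matches h.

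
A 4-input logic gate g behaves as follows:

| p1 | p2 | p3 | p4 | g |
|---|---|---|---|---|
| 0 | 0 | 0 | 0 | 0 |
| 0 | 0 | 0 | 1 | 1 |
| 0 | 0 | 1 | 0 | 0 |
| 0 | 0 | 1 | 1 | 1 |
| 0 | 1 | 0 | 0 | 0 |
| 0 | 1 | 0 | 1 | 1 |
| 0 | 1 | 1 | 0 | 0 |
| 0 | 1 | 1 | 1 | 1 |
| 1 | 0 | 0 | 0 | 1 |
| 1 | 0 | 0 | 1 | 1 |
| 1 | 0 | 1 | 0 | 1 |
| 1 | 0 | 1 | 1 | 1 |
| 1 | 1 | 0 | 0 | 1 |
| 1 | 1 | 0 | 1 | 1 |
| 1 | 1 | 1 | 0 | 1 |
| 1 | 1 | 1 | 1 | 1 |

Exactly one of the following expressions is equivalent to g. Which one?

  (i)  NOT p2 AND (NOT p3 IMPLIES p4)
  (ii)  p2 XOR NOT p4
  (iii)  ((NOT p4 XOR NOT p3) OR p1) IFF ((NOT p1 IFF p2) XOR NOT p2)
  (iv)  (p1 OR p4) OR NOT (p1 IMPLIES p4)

(i): at (0,0,1,0) it gives 1, but g = 0 — eliminated.
(ii): at (0,0,0,0) it gives 1, but g = 0 — eliminated.
(iii): at (0,0,1,0) it gives 1, but g = 0 — eliminated.
(iv) is the remaining candidate, and it agrees with g on all 16 inputs.

iv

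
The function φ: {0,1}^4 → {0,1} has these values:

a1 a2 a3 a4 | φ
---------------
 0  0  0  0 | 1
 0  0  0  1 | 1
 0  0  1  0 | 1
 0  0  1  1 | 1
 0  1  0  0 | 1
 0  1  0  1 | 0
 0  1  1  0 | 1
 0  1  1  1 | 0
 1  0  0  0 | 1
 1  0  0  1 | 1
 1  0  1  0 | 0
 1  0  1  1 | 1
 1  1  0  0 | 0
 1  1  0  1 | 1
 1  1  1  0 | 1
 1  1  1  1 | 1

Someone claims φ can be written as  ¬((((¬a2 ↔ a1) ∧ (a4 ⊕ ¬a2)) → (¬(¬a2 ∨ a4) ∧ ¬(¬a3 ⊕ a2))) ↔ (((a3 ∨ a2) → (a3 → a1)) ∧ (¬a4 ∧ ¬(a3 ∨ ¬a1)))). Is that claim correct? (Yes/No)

Yes

Test each input against both φ and the formula:
  a1=0, a2=0, a3=0, a4=0: formula gives 1, φ = 1 ✓
  a1=0, a2=0, a3=0, a4=1: formula gives 1, φ = 1 ✓
  a1=0, a2=0, a3=1, a4=0: formula gives 1, φ = 1 ✓
  a1=0, a2=0, a3=1, a4=1: formula gives 1, φ = 1 ✓
  … (the remaining 12 rows also agree.)
No disagreement on any input; they are logically equivalent.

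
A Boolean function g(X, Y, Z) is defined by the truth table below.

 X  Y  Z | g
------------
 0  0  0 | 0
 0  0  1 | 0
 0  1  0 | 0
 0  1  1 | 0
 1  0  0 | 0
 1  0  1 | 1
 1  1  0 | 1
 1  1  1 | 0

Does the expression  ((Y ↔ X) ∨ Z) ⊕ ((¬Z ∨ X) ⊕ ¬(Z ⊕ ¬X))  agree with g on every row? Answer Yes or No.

No

Test each input against both g and the formula:
  X=0, Y=0, Z=0: formula gives 0, g = 0 ✓
  X=0, Y=0, Z=1: formula gives 0, g = 0 ✓
  X=0, Y=1, Z=0: formula gives 1, but g = 0 ✗
Row (0,1,0) is a counterexample, so the formula is not equivalent to g.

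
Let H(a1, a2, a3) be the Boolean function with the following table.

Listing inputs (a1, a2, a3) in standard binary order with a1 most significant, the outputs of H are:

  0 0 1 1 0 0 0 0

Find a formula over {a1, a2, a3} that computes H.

The 1-rows are (0,1,0), (0,1,1). Each contributes one minterm — ¬a1·a2·¬a3; ¬a1·a2·a3 — and their disjunction is a sum-of-products form of H.

H(a1, a2, a3) = ((a1' · a2) · a3') + ((a1' · a2) · a3)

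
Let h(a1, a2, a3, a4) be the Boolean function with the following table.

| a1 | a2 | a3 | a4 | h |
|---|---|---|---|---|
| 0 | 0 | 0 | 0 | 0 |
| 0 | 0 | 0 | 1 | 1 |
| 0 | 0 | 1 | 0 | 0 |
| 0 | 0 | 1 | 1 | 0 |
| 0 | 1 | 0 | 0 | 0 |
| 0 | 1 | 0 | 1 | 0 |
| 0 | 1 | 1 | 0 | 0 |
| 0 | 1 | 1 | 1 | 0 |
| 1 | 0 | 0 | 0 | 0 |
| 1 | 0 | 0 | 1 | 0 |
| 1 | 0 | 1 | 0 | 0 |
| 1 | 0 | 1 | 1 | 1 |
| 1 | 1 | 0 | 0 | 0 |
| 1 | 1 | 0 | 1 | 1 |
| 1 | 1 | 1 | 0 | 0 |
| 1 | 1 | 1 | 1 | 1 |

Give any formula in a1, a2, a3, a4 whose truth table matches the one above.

h=1 on 4 inputs: (0,0,0,1), (1,0,1,1), (1,1,0,1), (1,1,1,1). Reading each as a conjunction of literals (¬a1·¬a2·¬a3·a4, a1·¬a2·a3·a4, a1·a2·¬a3·a4, a1·a2·a3·a4) and taking the OR gives the canonical DNF.

h(a1, a2, a3, a4) = (((((not a1 and not a2) and not a3) and a4) or (((a1 and not a2) and a3) and a4)) or (((a1 and a2) and not a3) and a4)) or (((a1 and a2) and a3) and a4)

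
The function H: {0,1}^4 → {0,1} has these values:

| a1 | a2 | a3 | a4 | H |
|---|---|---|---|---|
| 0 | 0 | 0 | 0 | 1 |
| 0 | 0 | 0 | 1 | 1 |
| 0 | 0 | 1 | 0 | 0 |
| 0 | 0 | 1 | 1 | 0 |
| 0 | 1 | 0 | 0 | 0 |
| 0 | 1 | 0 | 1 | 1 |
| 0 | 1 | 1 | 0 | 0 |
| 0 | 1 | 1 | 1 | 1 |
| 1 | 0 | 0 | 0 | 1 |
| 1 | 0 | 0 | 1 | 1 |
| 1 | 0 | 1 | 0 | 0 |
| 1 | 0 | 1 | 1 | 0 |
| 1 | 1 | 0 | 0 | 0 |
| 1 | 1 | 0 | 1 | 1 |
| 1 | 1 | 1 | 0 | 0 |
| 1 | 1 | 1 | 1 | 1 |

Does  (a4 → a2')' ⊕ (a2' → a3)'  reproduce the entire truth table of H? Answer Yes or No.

Yes

Test each input against both H and the formula:
  a1=0, a2=0, a3=0, a4=0: formula gives 1, H = 1 ✓
  a1=0, a2=0, a3=0, a4=1: formula gives 1, H = 1 ✓
  a1=0, a2=0, a3=1, a4=0: formula gives 0, H = 0 ✓
  a1=0, a2=0, a3=1, a4=1: formula gives 0, H = 0 ✓
  …and likewise for the remaining 12 rows.
No disagreement on any input; they are logically equivalent.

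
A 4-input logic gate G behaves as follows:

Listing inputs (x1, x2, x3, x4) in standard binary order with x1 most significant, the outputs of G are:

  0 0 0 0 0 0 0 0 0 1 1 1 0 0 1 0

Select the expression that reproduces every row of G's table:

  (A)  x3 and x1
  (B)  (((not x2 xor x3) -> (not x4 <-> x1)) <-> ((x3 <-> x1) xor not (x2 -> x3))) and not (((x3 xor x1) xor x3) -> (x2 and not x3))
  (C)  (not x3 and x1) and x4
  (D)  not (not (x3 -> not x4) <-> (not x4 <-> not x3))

B

(A) disagrees with G on (1,0,0,1) (formula → 0, table → 1); rule it out.
(C) disagrees with G on (1,0,1,0) (formula → 0, table → 1); rule it out.
(D) disagrees with G on (0,0,0,0) (formula → 1, table → 0); rule it out.
Only (B) survives; checking it on all 16 rows confirms it matches G.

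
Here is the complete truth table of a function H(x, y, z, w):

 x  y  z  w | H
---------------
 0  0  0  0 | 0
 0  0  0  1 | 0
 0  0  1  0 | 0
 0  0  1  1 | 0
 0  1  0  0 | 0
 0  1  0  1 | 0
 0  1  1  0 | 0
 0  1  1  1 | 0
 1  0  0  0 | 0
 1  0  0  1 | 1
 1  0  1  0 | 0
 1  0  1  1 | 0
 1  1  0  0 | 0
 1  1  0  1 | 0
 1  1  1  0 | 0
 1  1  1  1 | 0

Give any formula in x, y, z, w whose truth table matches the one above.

Only row (1,0,0,1) gives 1. That row's minterm x·¬y·¬z·w is H directly.

H(x, y, z, w) = ((x and not y) and not z) and w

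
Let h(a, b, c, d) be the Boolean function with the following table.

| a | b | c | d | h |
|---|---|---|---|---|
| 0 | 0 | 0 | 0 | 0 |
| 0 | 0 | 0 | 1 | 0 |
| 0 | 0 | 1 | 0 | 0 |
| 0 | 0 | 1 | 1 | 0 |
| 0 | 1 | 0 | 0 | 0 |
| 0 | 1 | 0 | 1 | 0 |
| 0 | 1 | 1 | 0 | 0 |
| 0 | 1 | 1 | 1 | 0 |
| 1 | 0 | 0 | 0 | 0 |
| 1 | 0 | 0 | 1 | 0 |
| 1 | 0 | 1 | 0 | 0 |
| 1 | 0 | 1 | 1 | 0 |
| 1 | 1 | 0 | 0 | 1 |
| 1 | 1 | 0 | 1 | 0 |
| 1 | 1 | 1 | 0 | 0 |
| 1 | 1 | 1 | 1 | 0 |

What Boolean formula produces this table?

h(a, b, c, d) = ((a · b) · c') · d'

Only row (1,1,0,0) gives 1. That row's minterm a·b·¬c·¬d is h directly.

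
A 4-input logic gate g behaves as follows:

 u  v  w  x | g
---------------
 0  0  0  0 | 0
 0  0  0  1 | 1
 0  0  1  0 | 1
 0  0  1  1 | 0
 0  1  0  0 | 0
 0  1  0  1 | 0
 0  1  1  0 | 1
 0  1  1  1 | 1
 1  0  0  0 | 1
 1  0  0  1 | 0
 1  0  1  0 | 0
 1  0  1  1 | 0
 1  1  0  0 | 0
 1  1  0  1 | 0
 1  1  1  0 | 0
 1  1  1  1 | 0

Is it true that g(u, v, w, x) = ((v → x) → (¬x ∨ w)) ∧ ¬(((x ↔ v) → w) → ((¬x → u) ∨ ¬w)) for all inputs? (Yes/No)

No

Check the formula against g row by row:
  u=0, v=0, w=0, x=0: formula gives 0, g = 0 ✓
  u=0, v=0, w=0, x=1: formula gives 0, but g = 1 ✗
A single disagreement suffices: at (0,0,0,1) they differ, so the formula does not compute g.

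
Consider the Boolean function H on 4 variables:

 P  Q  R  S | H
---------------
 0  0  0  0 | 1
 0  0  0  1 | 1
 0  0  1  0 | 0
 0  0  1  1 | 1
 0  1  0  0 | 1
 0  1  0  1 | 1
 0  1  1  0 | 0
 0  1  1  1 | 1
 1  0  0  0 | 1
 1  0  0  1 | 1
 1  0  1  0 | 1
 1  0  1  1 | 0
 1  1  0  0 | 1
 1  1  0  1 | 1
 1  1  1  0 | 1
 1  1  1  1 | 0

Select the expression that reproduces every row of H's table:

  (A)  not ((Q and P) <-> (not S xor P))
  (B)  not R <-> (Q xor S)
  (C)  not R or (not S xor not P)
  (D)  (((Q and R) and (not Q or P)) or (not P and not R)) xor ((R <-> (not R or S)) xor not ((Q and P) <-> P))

C

(A) fails at (0,0,0,1): the formula yields 0, H is 1.
(B) fails at (0,0,0,0): the formula yields 0, H is 1.
(D) fails at (1,1,0,0): the formula yields 0, H is 1.
(C) is the remaining candidate, and it agrees with H on all 16 inputs.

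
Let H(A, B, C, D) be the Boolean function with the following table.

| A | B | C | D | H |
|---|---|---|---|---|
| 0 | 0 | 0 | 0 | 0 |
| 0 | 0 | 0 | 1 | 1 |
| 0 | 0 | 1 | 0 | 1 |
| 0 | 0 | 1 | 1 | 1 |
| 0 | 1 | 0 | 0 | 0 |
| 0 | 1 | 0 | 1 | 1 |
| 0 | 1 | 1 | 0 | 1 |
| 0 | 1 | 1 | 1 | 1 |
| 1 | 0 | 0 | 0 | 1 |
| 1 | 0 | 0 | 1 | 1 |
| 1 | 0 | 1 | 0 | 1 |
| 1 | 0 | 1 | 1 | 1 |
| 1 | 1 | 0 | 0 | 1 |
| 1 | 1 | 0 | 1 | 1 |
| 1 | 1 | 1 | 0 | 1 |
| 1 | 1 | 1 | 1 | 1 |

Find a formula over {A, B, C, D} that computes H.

H(A, B, C, D) = not ((((not A and not B) and not C) and not D) or (((not A and B) and not C) and not D))

H is 0 on only 2 rows — (0,0,0,0), (0,1,0,0). Writing each as a minterm (¬A·¬B·¬C·¬D, ¬A·B·¬C·¬D) and OR-ing them characterizes exactly where H=0, so H is the negation of that disjunction.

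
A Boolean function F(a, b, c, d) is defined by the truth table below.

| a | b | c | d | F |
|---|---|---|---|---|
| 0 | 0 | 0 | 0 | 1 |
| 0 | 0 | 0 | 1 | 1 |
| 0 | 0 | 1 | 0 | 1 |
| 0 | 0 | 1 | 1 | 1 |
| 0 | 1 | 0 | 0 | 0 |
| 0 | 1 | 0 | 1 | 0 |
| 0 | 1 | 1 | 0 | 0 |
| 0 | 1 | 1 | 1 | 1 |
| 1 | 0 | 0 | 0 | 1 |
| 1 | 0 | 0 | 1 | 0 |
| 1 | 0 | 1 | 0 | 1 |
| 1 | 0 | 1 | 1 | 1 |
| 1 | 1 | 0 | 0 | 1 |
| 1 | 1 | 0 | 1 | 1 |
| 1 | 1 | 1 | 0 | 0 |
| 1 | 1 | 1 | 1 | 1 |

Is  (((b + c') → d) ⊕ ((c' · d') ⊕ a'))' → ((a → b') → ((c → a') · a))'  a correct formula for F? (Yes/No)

Evaluate (((b + c') → d) ⊕ ((c' · d') ⊕ a'))' → ((a → b') → ((c → a') · a))' on each row and compare to F:
  a=0, b=0, c=0, d=0: formula gives 1, F = 1 ✓
  a=0, b=0, c=0, d=1: formula gives 1, F = 1 ✓
  a=0, b=0, c=1, d=0: formula gives 1, F = 1 ✓
  a=0, b=0, c=1, d=1: formula gives 1, F = 1 ✓
  a=0, b=1, c=0, d=0: formula gives 1, but F = 0 ✗
Since they disagree at (0,1,0,0), the expression is not a correct formula for F.

No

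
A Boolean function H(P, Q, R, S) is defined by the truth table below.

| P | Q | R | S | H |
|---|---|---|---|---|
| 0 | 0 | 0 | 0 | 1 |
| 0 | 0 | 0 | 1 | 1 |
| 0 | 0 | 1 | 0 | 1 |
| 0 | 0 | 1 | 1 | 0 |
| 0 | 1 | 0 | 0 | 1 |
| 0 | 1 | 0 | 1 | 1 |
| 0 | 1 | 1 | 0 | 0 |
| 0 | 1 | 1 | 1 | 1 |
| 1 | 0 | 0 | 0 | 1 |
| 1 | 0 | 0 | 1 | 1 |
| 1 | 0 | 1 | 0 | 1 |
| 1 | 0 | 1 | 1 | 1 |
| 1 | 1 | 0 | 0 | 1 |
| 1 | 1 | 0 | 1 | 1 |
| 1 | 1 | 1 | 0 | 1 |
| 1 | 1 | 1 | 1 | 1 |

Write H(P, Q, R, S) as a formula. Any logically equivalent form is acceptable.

The 0-rows are (0,0,1,1), (0,1,1,0). Take each as a conjunction (¬P·¬Q·R·S, ¬P·Q·R·¬S), form their disjunction, and complement — that gives a formula that is 1 everywhere H is.

H(P, Q, R, S) = ~((((~P & ~Q) & R) & S) | (((~P & Q) & R) & ~S))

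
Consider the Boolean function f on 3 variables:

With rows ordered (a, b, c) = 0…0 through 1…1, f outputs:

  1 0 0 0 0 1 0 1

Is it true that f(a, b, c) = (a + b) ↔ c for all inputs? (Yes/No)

No

Check the formula against f row by row:
  a=0, b=0, c=0: formula gives 1, f = 1 ✓
  a=0, b=0, c=1: formula gives 0, f = 0 ✓
  a=0, b=1, c=0: formula gives 0, f = 0 ✓
  a=0, b=1, c=1: formula gives 1, but f = 0 ✗
Row (0,1,1) is a counterexample, so the formula is not equivalent to f.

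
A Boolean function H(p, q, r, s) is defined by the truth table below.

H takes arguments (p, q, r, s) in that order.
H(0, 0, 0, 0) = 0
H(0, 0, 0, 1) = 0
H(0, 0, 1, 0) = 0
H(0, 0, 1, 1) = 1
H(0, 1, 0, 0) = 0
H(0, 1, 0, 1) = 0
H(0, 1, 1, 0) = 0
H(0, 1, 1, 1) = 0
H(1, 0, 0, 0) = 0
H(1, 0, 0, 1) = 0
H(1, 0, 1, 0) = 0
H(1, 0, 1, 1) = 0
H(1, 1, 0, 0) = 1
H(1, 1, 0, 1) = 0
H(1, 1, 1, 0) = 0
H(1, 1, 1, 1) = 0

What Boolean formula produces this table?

H=1 on 2 inputs: (0,0,1,1), (1,1,0,0). Reading each as a conjunction of literals (¬p·¬q·r·s, p·q·¬r·¬s) and taking the OR gives the canonical DNF.

H(p, q, r, s) = (((p' · q') · r) · s) + (((p · q) · r') · s')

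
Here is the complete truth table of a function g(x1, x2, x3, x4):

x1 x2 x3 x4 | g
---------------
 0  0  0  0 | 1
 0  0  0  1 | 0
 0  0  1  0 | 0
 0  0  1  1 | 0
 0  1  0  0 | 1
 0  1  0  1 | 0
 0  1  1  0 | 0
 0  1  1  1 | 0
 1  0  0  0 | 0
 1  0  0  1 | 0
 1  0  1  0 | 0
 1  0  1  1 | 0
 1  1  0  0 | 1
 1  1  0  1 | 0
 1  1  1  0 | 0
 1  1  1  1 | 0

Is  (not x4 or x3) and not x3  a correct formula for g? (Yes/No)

No

Test each input against both g and the formula:
  x1=0, x2=0, x3=0, x4=0: formula gives 1, g = 1 ✓
  x1=0, x2=0, x3=0, x4=1: formula gives 0, g = 0 ✓
  x1=0, x2=0, x3=1, x4=0: formula gives 0, g = 0 ✓
  x1=0, x2=0, x3=1, x4=1: formula gives 0, g = 0 ✓
  …
  x1=1, x2=0, x3=0, x4=0: formula gives 1, but g = 0 ✗
A single disagreement suffices: at (1,0,0,0) they differ, so the formula does not compute g.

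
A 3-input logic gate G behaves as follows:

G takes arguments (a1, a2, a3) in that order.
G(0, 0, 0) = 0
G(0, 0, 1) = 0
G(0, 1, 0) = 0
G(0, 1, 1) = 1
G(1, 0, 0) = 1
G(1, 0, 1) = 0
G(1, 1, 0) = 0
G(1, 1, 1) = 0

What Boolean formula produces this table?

G(a1, a2, a3) = ((NOT a1 AND a2) AND a3) OR ((a1 AND NOT a2) AND NOT a3)

G=1 on 2 inputs: (0,1,1), (1,0,0). Reading each as a conjunction of literals (¬a1·a2·a3, a1·¬a2·¬a3) and taking the OR gives the canonical DNF.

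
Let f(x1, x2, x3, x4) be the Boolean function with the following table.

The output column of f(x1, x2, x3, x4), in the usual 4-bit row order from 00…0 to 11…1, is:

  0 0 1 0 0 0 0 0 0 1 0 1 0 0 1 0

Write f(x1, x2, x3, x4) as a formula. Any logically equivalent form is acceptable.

Collect the rows where f=1 — (0,0,1,0), (1,0,0,1), (1,0,1,1), (1,1,1,0) — and write one minterm per row: ¬x1·¬x2·x3·¬x4, x1·¬x2·¬x3·x4, x1·¬x2·x3·x4, x1·x2·x3·¬x4. Their union (logical OR) reproduces the table exactly.

f(x1, x2, x3, x4) = (((((NOT x1 AND NOT x2) AND x3) AND NOT x4) OR (((x1 AND NOT x2) AND NOT x3) AND x4)) OR (((x1 AND NOT x2) AND x3) AND x4)) OR (((x1 AND x2) AND x3) AND NOT x4)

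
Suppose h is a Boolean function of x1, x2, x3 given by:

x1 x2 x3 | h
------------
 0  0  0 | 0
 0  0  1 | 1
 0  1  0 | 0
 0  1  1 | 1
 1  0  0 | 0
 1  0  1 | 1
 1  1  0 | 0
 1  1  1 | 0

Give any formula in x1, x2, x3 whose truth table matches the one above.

h(x1, x2, x3) = (((x1' · x2') · x3) + ((x1' · x2) · x3)) + ((x1 · x2') · x3)

Collect the rows where h=1 — (0,0,1), (0,1,1), (1,0,1) — and write one minterm per row: ¬x1·¬x2·x3, ¬x1·x2·x3, x1·¬x2·x3. Their union (logical OR) reproduces the table exactly.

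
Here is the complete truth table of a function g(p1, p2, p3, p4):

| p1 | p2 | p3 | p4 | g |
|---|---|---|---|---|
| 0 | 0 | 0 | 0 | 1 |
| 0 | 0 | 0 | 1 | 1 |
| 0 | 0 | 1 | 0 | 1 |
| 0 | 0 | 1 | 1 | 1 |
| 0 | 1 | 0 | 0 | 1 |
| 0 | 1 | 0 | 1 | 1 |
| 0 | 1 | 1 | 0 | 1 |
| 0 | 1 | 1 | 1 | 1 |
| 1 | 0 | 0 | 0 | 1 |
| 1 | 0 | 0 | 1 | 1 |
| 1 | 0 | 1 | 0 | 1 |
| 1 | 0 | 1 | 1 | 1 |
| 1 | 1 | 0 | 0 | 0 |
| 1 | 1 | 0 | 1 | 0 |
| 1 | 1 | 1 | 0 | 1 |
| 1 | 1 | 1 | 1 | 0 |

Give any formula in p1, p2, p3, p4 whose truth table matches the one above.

There are just 3 zero rows: (1,1,0,0), (1,1,0,1), (1,1,1,1). Their minterms are p1·p2·¬p3·¬p4, p1·p2·¬p3·p4, p1·p2·p3·p4; the OR of those covers precisely the 0-outputs, and negating it yields g.

g(p1, p2, p3, p4) = NOT (((((p1 AND p2) AND NOT p3) AND NOT p4) OR (((p1 AND p2) AND NOT p3) AND p4)) OR (((p1 AND p2) AND p3) AND p4))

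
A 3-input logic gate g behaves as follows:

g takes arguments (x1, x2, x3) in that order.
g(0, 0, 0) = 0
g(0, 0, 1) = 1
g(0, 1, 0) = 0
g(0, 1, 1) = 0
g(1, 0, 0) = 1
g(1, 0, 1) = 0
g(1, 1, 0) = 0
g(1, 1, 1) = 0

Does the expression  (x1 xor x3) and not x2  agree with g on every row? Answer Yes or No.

Check the formula against g row by row:
  x1=0, x2=0, x3=0: formula gives 0, g = 0 ✓
  x1=0, x2=0, x3=1: formula gives 1, g = 1 ✓
  x1=0, x2=1, x3=0: formula gives 0, g = 0 ✓
  x1=0, x2=1, x3=1: formula gives 0, g = 0 ✓
  x1=1, x2=0, x3=0: formula gives 1, g = 1 ✓
  … (the remaining 3 rows also agree.)
No disagreement on any input; they are logically equivalent.

Yes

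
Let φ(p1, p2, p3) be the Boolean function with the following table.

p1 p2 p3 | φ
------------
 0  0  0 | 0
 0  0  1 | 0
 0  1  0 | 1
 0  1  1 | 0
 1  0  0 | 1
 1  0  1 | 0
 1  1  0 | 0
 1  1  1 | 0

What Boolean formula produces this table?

φ(p1, p2, p3) = ((¬p1 ∧ p2) ∧ ¬p3) ∨ ((p1 ∧ ¬p2) ∧ ¬p3)

The 1-rows are (0,1,0), (1,0,0). Each contributes one minterm — ¬p1·p2·¬p3; p1·¬p2·¬p3 — and their disjunction is a sum-of-products form of φ.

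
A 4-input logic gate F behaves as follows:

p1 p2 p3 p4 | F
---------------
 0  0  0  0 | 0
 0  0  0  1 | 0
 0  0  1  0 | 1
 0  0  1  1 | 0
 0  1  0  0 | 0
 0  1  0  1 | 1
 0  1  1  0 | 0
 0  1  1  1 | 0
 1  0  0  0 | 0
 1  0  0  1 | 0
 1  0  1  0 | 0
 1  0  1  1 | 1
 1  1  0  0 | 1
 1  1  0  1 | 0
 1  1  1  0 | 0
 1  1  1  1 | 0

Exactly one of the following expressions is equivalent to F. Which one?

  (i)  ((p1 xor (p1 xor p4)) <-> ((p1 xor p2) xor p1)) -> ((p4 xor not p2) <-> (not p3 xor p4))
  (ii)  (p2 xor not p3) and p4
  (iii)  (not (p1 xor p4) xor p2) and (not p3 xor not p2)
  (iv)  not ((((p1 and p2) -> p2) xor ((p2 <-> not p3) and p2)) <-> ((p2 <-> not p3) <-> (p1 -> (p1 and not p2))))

iii

(i) fails at (0,0,0,0): the formula yields 1, F is 0.
(ii) fails at (0,0,0,1): the formula yields 1, F is 0.
(iv) fails at (0,0,0,0): the formula yields 1, F is 0.
(iii) is the remaining candidate, and it agrees with F on all 16 inputs.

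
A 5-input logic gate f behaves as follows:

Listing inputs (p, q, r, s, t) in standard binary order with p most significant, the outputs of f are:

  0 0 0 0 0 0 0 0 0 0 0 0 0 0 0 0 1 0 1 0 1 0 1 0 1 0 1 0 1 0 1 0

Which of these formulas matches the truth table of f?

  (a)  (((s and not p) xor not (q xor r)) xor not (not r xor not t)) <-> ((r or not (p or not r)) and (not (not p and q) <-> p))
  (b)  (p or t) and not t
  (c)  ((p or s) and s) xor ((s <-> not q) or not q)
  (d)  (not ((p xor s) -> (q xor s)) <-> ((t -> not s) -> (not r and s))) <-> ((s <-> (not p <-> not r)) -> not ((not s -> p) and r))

(a) fails at (0,0,0,0,0): the formula yields 1, f is 0.
(c) fails at (0,0,0,0,0): the formula yields 1, f is 0.
(d) fails at (0,0,0,0,0): the formula yields 1, f is 0.
(b) is the remaining candidate, and it agrees with f on all 32 inputs.

b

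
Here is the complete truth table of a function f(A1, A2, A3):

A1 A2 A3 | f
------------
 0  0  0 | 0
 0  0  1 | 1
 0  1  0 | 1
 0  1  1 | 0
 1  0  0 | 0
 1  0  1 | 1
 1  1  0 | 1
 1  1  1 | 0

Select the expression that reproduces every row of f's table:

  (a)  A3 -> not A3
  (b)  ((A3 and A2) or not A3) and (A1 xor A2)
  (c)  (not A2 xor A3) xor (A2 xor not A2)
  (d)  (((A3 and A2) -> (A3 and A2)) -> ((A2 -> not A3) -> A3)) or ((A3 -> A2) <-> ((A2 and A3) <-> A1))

c

(a) fails at (0,0,0): the formula yields 1, f is 0.
(b) fails at (0,0,1): the formula yields 0, f is 1.
(d) fails at (0,0,0): the formula yields 1, f is 0.
Only (c) survives; checking it on all 8 rows confirms it matches f.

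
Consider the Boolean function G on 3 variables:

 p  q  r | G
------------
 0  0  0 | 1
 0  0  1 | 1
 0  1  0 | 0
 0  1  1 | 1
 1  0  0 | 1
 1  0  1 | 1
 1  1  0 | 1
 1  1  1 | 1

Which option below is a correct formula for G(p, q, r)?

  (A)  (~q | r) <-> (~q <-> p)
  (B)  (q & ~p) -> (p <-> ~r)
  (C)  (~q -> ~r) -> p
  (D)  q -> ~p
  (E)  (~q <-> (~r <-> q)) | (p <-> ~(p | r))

B

(A) disagrees with G on (0,0,0) (formula → 0, table → 1); rule it out.
(C) disagrees with G on (0,0,0) (formula → 0, table → 1); rule it out.
(D) disagrees with G on (0,1,0) (formula → 1, table → 0); rule it out.
(E) disagrees with G on (0,0,0) (formula → 0, table → 1); rule it out.
(B) is the remaining candidate, and it agrees with G on all 8 inputs.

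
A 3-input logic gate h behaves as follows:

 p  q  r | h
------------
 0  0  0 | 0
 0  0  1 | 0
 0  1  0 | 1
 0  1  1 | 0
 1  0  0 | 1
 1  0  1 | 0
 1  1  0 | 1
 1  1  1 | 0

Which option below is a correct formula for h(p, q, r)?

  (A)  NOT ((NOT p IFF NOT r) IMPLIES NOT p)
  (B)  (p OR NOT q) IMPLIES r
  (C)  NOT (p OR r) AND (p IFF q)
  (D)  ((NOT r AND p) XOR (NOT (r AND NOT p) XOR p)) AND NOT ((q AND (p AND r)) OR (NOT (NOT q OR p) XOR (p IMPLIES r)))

(A) fails at (0,1,0): the formula yields 0, h is 1.
(B) fails at (0,0,1): the formula yields 1, h is 0.
(C) fails at (0,0,0): the formula yields 1, h is 0.
(D) is the remaining candidate, and it agrees with h on all 8 inputs.

D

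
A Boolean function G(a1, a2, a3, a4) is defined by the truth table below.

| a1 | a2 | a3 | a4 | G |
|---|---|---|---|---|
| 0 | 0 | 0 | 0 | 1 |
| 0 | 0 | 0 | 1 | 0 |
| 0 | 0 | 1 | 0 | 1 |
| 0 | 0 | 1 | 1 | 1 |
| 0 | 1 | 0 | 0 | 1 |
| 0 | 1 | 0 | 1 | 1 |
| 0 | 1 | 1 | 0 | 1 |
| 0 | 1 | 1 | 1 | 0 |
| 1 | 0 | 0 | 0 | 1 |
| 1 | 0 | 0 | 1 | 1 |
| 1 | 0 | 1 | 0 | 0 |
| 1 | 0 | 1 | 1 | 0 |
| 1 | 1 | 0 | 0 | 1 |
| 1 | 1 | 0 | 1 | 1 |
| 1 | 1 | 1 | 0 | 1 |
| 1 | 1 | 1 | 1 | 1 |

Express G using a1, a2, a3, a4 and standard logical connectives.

G(a1, a2, a3, a4) = ~((((((~a1 & ~a2) & ~a3) & a4) | (((~a1 & a2) & a3) & a4)) | (((a1 & ~a2) & a3) & ~a4)) | (((a1 & ~a2) & a3) & a4))

G is 0 on only 4 rows — (0,0,0,1), (0,1,1,1), (1,0,1,0), (1,0,1,1). Writing each as a minterm (¬a1·¬a2·¬a3·a4, ¬a1·a2·a3·a4, a1·¬a2·a3·¬a4, a1·¬a2·a3·a4) and OR-ing them characterizes exactly where G=0, so G is the negation of that disjunction.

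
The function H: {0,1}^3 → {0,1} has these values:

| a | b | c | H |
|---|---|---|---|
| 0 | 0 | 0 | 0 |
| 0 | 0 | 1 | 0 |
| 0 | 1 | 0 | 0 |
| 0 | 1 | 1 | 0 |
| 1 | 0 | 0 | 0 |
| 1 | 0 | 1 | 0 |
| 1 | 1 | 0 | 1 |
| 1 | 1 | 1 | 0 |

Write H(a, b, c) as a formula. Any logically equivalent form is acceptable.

H(a, b, c) = (a AND b) AND NOT c

H is 1 on exactly one input, (1,1,0), whose minterm is a·b·¬c. So H is just that conjunction.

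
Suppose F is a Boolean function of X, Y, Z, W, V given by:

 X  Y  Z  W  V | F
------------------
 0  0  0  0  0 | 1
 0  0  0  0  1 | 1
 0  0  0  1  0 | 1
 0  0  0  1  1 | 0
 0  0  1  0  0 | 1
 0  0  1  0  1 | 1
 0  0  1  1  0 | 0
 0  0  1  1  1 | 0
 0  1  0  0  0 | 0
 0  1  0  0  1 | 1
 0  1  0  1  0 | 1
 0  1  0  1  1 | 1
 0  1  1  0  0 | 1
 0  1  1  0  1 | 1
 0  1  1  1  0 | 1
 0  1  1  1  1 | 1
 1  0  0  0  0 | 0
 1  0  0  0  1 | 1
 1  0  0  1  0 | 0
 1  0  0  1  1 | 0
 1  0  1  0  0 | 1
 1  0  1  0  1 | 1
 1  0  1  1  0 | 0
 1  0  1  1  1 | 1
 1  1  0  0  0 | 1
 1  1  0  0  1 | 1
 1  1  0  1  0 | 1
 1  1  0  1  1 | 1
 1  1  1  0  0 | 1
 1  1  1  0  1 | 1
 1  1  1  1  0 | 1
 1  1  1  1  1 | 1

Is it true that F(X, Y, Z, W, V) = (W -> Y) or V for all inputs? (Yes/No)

Test each input against both F and the formula:
  X=0, Y=0, Z=0, W=0, V=0: formula gives 1, F = 1 ✓
  X=0, Y=0, Z=0, W=0, V=1: formula gives 1, F = 1 ✓
  X=0, Y=0, Z=0, W=1, V=0: formula gives 0, but F = 1 ✗
Row (0,0,0,1,0) is a counterexample, so the formula is not equivalent to F.

No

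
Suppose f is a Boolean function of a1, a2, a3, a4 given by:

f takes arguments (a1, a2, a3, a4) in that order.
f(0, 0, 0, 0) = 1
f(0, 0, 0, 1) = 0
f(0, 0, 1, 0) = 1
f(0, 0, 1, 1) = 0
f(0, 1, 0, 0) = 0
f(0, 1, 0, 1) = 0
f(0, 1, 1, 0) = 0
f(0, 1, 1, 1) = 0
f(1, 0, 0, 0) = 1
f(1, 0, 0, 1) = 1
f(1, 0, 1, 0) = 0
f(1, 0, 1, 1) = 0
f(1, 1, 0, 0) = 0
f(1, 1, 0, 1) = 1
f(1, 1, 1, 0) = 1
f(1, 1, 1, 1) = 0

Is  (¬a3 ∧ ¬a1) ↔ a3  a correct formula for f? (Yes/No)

Test each input against both f and the formula:
  a1=0, a2=0, a3=0, a4=0: formula gives 0, but f = 1 ✗
Row (0,0,0,0) is a counterexample, so the formula is not equivalent to f.

No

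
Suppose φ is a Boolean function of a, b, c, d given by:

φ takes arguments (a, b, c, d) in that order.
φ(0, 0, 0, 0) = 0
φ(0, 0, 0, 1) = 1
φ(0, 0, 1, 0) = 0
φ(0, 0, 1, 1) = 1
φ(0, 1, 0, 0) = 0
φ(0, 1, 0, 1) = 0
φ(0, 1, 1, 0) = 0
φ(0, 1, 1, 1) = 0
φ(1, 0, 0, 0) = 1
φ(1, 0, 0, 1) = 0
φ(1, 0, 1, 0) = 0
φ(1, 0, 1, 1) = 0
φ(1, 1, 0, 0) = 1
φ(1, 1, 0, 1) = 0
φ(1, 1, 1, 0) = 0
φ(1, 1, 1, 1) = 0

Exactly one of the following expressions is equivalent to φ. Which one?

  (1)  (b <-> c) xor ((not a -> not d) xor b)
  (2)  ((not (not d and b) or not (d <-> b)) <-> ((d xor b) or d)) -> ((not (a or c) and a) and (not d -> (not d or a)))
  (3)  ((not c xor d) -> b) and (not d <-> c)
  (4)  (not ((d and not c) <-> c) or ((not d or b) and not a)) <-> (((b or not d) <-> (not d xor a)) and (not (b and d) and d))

4

(1) disagrees with φ on (0,0,1,0) (formula → 1, table → 0); rule it out.
(2) disagrees with φ on (0,0,0,0) (formula → 1, table → 0); rule it out.
(3) disagrees with φ on (0,0,1,0) (formula → 1, table → 0); rule it out.
(4) is the remaining candidate, and it agrees with φ on all 16 inputs.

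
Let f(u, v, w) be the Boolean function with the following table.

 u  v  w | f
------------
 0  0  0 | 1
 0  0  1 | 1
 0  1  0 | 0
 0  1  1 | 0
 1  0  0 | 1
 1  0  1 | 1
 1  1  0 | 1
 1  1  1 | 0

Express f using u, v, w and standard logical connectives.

There are just 3 zero rows: (0,1,0), (0,1,1), (1,1,1). Their minterms are ¬u·v·¬w, ¬u·v·w, u·v·w; the OR of those covers precisely the 0-outputs, and negating it yields f.

f(u, v, w) = ¬((((¬u ∧ v) ∧ ¬w) ∨ ((¬u ∧ v) ∧ w)) ∨ ((u ∧ v) ∧ w))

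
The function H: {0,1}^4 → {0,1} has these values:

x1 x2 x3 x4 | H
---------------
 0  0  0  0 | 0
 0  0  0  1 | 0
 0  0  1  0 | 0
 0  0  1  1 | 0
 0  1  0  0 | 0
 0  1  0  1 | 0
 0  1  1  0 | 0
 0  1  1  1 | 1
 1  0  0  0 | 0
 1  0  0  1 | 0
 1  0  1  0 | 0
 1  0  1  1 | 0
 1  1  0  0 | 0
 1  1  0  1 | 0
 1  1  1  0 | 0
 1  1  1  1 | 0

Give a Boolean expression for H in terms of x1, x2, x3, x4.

H(x1, x2, x3, x4) = ((~x1 & x2) & x3) & x4

Only row (0,1,1,1) gives 1. That row's minterm ¬x1·x2·x3·x4 is H directly.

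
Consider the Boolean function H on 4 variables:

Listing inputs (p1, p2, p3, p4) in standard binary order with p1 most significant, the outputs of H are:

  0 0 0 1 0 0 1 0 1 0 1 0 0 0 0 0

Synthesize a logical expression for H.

H(p1, p2, p3, p4) = (((((not p1 and not p2) and p3) and p4) or (((not p1 and p2) and p3) and not p4)) or (((p1 and not p2) and not p3) and not p4)) or (((p1 and not p2) and p3) and not p4)

The 1-rows are (0,0,1,1), (0,1,1,0), (1,0,0,0), (1,0,1,0). Each contributes one minterm — ¬p1·¬p2·p3·p4; ¬p1·p2·p3·¬p4; p1·¬p2·¬p3·¬p4; p1·¬p2·p3·¬p4 — and their disjunction is a sum-of-products form of H.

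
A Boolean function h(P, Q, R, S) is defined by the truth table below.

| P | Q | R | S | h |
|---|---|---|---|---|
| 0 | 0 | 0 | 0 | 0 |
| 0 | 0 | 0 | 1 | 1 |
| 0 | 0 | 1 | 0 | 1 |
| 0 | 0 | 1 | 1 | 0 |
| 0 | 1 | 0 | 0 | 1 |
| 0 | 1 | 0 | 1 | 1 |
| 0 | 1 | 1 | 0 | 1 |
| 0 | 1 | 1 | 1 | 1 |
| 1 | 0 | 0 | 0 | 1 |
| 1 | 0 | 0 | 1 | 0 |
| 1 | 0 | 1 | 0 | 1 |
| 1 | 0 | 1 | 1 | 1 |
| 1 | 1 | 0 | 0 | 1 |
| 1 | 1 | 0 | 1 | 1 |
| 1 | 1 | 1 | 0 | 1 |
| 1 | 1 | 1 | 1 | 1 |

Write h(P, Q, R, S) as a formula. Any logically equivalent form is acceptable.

The 0-rows are (0,0,0,0), (0,0,1,1), (1,0,0,1). Take each as a conjunction (¬P·¬Q·¬R·¬S, ¬P·¬Q·R·S, P·¬Q·¬R·S), form their disjunction, and complement — that gives a formula that is 1 everywhere h is.

h(P, Q, R, S) = not (((((not P and not Q) and not R) and not S) or (((not P and not Q) and R) and S)) or (((P and not Q) and not R) and S))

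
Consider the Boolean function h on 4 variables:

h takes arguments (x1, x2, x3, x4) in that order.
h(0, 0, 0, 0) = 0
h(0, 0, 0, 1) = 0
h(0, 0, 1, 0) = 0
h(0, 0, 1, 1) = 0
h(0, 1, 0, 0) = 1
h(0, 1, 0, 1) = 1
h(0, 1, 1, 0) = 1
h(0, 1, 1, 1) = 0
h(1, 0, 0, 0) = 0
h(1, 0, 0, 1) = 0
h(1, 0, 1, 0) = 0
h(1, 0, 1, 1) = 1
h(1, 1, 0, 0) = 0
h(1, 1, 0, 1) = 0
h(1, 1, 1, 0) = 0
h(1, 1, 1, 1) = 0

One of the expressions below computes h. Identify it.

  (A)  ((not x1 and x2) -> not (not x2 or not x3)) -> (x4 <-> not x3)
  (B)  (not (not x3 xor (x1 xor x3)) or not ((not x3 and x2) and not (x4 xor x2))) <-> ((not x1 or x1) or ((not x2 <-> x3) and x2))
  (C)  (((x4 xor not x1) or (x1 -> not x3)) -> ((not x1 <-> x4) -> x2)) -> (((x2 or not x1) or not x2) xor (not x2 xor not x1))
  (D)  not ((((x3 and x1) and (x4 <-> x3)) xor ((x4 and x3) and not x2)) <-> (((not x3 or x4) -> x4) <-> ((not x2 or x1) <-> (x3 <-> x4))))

D

(A) disagrees with h on (0,0,0,1) (formula → 1, table → 0); rule it out.
(B) disagrees with h on (0,0,0,0) (formula → 1, table → 0); rule it out.
(C) disagrees with h on (0,0,0,0) (formula → 1, table → 0); rule it out.
That leaves (D). Evaluating it on every row reproduces the table of h exactly.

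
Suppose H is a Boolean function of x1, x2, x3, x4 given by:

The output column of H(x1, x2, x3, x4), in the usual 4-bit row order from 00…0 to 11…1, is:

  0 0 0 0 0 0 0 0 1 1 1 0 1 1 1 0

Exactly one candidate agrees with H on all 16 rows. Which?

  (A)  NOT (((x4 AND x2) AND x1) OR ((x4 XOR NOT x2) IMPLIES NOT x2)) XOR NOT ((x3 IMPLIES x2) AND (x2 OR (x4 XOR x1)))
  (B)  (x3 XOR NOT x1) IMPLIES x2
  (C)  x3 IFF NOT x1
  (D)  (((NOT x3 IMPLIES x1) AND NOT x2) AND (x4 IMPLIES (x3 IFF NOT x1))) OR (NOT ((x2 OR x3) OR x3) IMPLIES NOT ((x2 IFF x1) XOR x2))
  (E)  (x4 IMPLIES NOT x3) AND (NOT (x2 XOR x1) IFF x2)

(A): at (0,0,0,0) it gives 1, but H = 0 — eliminated.
(B): at (0,0,1,0) it gives 1, but H = 0 — eliminated.
(C): at (0,0,1,0) it gives 1, but H = 0 — eliminated.
(D): at (0,0,1,0) it gives 1, but H = 0 — eliminated.
That leaves (E). Evaluating it on every row reproduces the table of H exactly.

E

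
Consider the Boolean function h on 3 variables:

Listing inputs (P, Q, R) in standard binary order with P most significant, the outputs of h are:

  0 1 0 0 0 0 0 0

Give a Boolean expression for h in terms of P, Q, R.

h(P, Q, R) = (not P and not Q) and R

h is 1 on exactly one input, (0,0,1), whose minterm is ¬P·¬Q·R. So h is just that conjunction.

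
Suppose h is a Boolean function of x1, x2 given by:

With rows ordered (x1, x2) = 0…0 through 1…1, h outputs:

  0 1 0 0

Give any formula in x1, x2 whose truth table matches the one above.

1 only at (0,1): NOT x1 AND x2.

h(x1, x2) = ~x1 & x2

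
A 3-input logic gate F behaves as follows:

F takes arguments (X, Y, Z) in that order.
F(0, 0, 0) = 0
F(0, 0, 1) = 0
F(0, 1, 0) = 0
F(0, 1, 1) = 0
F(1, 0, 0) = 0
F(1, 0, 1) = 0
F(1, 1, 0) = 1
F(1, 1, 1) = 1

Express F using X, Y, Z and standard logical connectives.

F(X, Y, Z) = ((X AND Y) AND NOT Z) OR ((X AND Y) AND Z)

Collect the rows where F=1 — (1,1,0), (1,1,1) — and write one minterm per row: X·Y·¬Z, X·Y·Z. Their union (logical OR) reproduces the table exactly.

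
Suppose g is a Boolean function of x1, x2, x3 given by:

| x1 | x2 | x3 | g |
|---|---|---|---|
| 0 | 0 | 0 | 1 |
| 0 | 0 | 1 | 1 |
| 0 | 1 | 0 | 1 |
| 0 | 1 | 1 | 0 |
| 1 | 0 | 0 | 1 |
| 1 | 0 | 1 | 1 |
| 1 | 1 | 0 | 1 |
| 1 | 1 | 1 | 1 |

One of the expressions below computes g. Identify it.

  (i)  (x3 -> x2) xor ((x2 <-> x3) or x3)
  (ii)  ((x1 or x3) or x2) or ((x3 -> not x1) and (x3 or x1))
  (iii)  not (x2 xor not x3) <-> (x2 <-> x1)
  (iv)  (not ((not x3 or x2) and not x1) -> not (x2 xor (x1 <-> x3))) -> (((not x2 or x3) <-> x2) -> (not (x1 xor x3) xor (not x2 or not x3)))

(i): at (0,0,0) it gives 0, but g = 1 — eliminated.
(ii): at (0,0,0) it gives 0, but g = 1 — eliminated.
(iii): at (0,0,0) it gives 0, but g = 1 — eliminated.
(iv) is the remaining candidate, and it agrees with g on all 8 inputs.

iv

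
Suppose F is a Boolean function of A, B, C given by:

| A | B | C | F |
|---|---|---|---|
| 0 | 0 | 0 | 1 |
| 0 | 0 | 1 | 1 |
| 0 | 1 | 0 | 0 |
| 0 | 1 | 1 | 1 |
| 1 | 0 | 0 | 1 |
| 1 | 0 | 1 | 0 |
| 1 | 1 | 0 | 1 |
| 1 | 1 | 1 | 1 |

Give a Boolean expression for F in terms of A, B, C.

F(A, B, C) = NOT (((NOT A AND B) AND NOT C) OR ((A AND NOT B) AND C))

There are just 2 zero rows: (0,1,0), (1,0,1). Their minterms are ¬A·B·¬C, A·¬B·C; the OR of those covers precisely the 0-outputs, and negating it yields F.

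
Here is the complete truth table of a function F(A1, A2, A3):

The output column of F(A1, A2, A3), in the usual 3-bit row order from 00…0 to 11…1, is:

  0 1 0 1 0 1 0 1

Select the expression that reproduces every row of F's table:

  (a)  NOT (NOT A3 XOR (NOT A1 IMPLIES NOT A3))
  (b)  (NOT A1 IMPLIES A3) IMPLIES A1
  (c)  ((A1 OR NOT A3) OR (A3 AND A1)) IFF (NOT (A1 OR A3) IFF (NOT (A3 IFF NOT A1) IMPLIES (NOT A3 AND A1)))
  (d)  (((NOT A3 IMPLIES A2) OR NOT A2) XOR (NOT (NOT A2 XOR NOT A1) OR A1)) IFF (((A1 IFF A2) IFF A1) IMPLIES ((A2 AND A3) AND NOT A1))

c

(a) disagrees with F on (0,0,0) (formula → 1, table → 0); rule it out.
(b) disagrees with F on (0,0,0) (formula → 1, table → 0); rule it out.
(d) disagrees with F on (0,0,1) (formula → 0, table → 1); rule it out.
(c) is the remaining candidate, and it agrees with F on all 8 inputs.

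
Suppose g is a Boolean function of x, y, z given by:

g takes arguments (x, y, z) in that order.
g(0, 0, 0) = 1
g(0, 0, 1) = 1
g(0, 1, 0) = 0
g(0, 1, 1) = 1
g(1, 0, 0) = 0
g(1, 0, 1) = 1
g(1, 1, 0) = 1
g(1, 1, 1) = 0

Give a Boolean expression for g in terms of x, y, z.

g(x, y, z) = ((((x' · y) · z') + ((x · y') · z')) + ((x · y) · z))'

There are just 3 zero rows: (0,1,0), (1,0,0), (1,1,1). Their minterms are ¬x·y·¬z, x·¬y·¬z, x·y·z; the OR of those covers precisely the 0-outputs, and negating it yields g.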